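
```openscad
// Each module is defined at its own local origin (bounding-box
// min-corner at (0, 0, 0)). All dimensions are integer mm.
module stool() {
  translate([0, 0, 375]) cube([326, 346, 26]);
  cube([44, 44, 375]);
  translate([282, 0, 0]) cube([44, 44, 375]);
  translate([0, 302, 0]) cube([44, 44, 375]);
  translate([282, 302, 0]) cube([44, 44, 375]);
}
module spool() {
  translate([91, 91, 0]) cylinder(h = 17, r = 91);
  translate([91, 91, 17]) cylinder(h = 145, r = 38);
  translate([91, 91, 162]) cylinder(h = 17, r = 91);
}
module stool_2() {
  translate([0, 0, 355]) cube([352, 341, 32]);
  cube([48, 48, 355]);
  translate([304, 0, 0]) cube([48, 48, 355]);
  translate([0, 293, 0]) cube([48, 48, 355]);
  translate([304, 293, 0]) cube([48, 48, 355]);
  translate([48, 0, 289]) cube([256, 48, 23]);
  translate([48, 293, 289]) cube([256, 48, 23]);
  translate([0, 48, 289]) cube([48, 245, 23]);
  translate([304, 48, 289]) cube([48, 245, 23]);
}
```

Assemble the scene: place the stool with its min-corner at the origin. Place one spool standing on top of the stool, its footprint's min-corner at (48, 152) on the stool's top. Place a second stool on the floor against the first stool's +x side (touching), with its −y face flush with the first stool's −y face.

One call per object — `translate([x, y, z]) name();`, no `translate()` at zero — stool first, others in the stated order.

stool();
translate([48, 152, 401]) spool();
translate([326, 0, 0]) stool_2();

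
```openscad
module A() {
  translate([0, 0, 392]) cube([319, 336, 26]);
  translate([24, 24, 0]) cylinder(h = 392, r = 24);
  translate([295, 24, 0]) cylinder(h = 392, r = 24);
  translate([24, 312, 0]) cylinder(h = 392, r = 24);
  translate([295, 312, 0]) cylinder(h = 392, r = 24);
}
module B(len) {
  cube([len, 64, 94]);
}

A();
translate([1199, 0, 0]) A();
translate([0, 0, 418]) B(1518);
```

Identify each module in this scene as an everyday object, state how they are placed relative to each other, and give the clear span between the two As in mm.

A is a stool. B is a beam. A beam spans the tops of two stools. The clear span between the two stools is 880 mm.

Second stool starts at x = 1199; first ends at x = 319; clear span = 1199 − 319 = 880 mm.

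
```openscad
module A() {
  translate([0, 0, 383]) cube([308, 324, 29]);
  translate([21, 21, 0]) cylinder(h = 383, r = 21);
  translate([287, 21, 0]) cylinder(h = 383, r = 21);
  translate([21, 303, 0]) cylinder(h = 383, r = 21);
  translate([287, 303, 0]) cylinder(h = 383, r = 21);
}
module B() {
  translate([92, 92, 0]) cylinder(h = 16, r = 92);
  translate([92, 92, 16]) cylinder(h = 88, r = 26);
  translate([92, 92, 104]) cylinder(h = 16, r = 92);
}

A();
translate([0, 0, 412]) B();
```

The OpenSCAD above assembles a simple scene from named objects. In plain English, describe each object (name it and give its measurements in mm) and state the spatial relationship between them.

A is a simple wooden stool: a rectangular seat 308 mm (x) by 324 mm (y), 29 mm thick, top face at z = 412 mm, on four round legs, each 42 mm in diameter. The legs rest on z = 0, each leg's axis is inset half a diameter from the nearest pair of seat edges (so the leg's bounding box is flush with the corner).

B is a spool: two coaxial disc flanges of radius 92 mm and thickness 16 mm, joined by a core cylinder of radius 26 mm and height 88 mm. The lower flange rests on z = 0 and the three cylinders share a vertical axis.

The spool is on top of the stool.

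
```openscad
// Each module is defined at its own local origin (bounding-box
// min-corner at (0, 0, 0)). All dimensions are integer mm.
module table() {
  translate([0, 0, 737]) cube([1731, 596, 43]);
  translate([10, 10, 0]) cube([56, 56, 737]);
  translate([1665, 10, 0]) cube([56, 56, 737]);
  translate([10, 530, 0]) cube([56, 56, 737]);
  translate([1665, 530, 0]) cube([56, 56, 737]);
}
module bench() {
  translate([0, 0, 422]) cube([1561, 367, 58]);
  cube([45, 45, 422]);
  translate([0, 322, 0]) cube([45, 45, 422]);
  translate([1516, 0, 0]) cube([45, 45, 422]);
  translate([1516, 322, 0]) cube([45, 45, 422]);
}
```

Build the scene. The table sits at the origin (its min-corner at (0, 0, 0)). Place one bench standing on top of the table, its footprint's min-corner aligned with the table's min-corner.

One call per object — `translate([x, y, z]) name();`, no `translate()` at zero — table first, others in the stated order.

table();
translate([0, 0, 780]) bench();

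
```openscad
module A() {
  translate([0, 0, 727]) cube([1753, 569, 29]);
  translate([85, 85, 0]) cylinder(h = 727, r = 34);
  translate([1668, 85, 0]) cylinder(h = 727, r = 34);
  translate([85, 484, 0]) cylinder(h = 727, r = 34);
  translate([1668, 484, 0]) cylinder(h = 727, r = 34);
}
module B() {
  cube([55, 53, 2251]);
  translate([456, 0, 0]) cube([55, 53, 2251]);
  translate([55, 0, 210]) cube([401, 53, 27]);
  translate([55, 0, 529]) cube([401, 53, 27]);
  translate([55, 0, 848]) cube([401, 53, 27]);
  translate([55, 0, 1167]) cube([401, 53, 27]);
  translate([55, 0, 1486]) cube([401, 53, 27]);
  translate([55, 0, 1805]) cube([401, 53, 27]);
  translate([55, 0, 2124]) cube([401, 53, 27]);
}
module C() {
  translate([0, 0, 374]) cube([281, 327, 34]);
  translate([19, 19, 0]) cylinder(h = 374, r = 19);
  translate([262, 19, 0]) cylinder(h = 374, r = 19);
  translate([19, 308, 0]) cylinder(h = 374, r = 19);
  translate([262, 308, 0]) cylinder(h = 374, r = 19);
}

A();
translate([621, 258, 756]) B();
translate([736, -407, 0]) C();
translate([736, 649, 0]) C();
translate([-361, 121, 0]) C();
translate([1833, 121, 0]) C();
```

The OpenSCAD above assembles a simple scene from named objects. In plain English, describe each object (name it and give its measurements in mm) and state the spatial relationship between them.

A is a table: top 1753 mm (x) × 569 mm (y), 29 mm thick, upper face at z = 756 mm, on four round legs of 68 mm diameter, each leg's bounding box inset 51 mm from the nearest pair of top edges, running from z = 0 to the bottom of the top.

B is a wooden ladder with two side rails of 55×53 mm section and 2251 mm height, set 511 mm apart overall. Between them run 7 rectangular rungs (53 mm deep, 27 mm thick), front faces flush with the rails' −y face. The bottom of the first rung is 210 mm above the floor and each subsequent rung is 319 mm higher than the one below.

C is a four-legged stool. The seat is a 281×327×34 mm slab whose top surface is at z = 408 mm; four round legs, each 38 mm in diameter, run from the floor (z = 0) to the underside of the seat, each leg's axis is inset half a diameter from the nearest pair of seat edges (so the leg's bounding box is flush with the corner).

The ladder is on top of the table, centred. Four stools sit around the table at the −y, +y, −x, +x sides.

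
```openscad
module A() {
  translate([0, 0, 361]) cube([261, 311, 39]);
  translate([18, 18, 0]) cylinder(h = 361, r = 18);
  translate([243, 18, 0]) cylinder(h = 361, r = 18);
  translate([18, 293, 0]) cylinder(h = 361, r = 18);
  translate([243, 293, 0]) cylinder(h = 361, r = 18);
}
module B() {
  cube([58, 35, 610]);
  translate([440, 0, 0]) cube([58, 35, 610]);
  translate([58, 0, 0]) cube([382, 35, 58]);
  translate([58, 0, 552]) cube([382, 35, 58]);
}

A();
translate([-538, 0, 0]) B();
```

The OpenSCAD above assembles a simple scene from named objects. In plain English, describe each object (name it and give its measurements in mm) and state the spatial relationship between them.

A is a four-legged stool. The seat is a 261×311×39 mm slab whose top surface is at z = 400 mm; four round legs, each 36 mm in diameter, run from the floor (z = 0) to the underside of the seat, each leg's axis is inset half a diameter from the nearest pair of seat edges (so the leg's bounding box is flush with the corner).

B is a picture frame with a 382×494 mm rectangular opening (x by z) and a uniform 58 mm border on every side. Frame depth is 35 mm along y. It is built from two vertical stiles running the full outside height and two horizontal rails spanning the gap between the stiles.

The picture frame is on the floor beside the stool on its −x side.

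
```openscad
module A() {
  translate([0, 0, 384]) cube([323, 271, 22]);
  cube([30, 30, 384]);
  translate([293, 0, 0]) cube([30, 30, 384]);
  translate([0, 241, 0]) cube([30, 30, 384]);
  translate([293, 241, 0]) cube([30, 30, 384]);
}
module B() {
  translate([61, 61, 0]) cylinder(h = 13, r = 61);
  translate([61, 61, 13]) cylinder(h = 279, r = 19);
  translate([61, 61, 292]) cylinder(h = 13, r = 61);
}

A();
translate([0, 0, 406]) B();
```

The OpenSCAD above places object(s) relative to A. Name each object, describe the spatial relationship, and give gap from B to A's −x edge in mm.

A is a stool. B is a spool. The spool is on top of the stool. The gap from the spool to the stool's −x edge is 0 mm.

The spool's min-x is at 0; the stool's min-x is 0; gap = 0 mm.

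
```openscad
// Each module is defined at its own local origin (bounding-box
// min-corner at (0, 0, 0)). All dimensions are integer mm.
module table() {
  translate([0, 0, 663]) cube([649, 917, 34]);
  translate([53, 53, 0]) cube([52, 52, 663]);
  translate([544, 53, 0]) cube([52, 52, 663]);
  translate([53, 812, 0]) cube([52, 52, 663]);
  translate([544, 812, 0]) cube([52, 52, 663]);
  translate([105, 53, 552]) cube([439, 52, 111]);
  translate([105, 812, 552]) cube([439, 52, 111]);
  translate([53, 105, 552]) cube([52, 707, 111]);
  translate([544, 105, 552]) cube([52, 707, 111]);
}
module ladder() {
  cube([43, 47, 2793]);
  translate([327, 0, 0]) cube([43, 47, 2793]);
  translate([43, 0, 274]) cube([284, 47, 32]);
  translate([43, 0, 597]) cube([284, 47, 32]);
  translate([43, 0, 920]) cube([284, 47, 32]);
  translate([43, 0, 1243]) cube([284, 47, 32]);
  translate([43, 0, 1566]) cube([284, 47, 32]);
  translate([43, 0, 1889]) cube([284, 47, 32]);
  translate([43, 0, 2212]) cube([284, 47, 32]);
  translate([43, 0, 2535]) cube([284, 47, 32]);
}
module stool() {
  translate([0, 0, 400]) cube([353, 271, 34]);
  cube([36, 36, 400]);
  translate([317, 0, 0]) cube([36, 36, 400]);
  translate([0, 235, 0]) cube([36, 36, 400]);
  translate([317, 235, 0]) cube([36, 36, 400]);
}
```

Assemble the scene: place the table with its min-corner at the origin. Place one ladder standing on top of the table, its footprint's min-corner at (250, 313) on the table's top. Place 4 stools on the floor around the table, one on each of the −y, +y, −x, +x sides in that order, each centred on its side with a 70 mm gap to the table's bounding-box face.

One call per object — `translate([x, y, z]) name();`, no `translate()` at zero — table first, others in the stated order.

table();
translate([250, 313, 697]) ladder();
translate([148, -341, 0]) stool();
translate([148, 987, 0]) stool();
translate([-423, 323, 0]) stool();
translate([719, 323, 0]) stool();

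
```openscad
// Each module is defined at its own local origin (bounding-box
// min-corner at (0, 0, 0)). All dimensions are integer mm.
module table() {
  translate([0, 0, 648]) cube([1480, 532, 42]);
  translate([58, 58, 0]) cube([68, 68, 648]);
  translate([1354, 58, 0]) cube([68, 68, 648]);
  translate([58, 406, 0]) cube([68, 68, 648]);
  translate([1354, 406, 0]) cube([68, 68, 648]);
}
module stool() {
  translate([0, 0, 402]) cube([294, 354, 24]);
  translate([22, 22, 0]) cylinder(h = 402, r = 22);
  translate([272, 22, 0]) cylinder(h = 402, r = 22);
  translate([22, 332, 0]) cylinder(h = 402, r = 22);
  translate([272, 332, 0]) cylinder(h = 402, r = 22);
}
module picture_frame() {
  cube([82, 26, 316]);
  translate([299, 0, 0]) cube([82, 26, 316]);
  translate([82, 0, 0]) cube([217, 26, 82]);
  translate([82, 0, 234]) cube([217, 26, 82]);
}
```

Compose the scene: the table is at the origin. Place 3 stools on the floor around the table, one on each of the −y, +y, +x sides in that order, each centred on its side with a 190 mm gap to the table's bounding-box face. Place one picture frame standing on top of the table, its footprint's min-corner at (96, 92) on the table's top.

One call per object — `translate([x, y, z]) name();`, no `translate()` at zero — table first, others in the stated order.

table();
translate([593, -544, 0]) stool();
translate([593, 722, 0]) stool();
translate([1670, 89, 0]) stool();
translate([96, 92, 690]) picture_frame();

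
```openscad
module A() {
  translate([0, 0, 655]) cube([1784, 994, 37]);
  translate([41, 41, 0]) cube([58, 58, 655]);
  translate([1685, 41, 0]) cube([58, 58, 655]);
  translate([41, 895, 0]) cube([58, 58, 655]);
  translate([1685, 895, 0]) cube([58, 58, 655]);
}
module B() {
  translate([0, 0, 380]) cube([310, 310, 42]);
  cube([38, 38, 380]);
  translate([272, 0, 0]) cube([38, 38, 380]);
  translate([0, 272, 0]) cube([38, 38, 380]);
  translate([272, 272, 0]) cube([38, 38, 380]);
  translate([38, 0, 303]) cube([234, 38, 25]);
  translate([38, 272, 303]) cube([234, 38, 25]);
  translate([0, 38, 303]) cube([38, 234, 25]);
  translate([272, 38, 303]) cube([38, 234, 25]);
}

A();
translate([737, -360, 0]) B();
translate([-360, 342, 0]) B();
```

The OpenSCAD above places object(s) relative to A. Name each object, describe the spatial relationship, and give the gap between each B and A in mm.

Each stool's nearest face is 50 mm from the table's bounding box.

A is a table. B is a stool. Two stools sit around the table at the −y, −x sides. The gap between each stool and the table is 50 mm.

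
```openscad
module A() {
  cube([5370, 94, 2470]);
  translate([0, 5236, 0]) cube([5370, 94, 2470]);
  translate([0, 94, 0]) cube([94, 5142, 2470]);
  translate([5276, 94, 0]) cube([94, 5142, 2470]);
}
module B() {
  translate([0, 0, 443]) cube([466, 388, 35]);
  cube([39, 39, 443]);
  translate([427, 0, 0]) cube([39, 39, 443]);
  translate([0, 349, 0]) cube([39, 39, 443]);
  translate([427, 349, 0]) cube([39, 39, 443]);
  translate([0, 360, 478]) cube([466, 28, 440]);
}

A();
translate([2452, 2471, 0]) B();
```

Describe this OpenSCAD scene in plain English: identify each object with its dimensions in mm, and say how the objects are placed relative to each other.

A is a box-shaped house frame (walls only): outside footprint 5370×5330 mm, wall height 2470 mm, wall thickness 94 mm. The two y-facing walls run the full x-width; the two x-facing walls fit between the inner faces of the y-facing walls.

B is a chair: 466×388 mm seat, 35 mm thick, top at z = 478 mm, on four 39 mm square corner legs flush with the seat edges. A 28 mm thick backrest slab spans the full seat width, extending 440 mm above the seat top, its back face flush with the seat's +y edge.

The chair sits inside the house frame, centred.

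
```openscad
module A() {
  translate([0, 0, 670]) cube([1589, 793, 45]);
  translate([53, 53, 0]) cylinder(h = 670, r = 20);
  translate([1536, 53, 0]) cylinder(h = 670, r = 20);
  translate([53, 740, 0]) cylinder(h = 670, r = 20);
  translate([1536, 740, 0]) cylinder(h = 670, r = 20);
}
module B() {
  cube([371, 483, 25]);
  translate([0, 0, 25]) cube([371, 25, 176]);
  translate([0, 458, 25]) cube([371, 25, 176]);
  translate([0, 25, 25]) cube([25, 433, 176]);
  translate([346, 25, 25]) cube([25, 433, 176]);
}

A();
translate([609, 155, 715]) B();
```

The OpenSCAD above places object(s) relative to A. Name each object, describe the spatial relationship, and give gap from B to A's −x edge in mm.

The open box's min-x is at 609; the table's min-x is 0; gap = 609 mm.

A is a table. B is an open box. The open box is on top of the table, centred. The gap from the open box to the table's −x edge is 609 mm.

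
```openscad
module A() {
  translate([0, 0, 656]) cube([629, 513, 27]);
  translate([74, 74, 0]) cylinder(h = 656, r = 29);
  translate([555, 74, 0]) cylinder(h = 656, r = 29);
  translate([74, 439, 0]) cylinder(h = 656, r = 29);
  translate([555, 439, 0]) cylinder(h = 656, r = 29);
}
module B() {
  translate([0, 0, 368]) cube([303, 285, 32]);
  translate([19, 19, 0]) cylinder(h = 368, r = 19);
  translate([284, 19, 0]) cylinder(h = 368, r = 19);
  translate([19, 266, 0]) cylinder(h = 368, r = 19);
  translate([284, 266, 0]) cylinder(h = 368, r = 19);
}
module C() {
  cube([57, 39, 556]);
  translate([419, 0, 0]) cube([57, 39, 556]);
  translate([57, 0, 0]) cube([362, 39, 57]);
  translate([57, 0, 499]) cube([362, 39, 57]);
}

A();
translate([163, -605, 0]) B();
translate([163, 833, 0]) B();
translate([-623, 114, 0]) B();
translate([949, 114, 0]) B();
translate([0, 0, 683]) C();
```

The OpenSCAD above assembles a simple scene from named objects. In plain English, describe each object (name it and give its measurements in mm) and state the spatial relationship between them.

A is a table: top 629 mm (x) × 513 mm (y), 27 mm thick, upper face at z = 683 mm, on four round legs of 58 mm diameter, each leg's bounding box inset 45 mm from the nearest pair of top edges, running from z = 0 to the bottom of the top.

B is a simple wooden stool: a rectangular seat 303 mm (x) by 285 mm (y), 32 mm thick, top face at z = 400 mm, on four round legs, each 38 mm in diameter. The legs rest on z = 0, each leg's axis is inset half a diameter from the nearest pair of seat edges (so the leg's bounding box is flush with the corner).

C is a rectangular picture frame lying in the x–z plane (depth along y). The opening is 362 mm wide (x) by 442 mm tall (z), surrounded by a border 57 mm wide on all four sides. The frame is 39 mm deep and is made of two full-height vertical stiles with two horizontal rails fitted between them.

Four stools sit around the table at the −y, +y, −x, +x sides. The picture frame is on top of the table.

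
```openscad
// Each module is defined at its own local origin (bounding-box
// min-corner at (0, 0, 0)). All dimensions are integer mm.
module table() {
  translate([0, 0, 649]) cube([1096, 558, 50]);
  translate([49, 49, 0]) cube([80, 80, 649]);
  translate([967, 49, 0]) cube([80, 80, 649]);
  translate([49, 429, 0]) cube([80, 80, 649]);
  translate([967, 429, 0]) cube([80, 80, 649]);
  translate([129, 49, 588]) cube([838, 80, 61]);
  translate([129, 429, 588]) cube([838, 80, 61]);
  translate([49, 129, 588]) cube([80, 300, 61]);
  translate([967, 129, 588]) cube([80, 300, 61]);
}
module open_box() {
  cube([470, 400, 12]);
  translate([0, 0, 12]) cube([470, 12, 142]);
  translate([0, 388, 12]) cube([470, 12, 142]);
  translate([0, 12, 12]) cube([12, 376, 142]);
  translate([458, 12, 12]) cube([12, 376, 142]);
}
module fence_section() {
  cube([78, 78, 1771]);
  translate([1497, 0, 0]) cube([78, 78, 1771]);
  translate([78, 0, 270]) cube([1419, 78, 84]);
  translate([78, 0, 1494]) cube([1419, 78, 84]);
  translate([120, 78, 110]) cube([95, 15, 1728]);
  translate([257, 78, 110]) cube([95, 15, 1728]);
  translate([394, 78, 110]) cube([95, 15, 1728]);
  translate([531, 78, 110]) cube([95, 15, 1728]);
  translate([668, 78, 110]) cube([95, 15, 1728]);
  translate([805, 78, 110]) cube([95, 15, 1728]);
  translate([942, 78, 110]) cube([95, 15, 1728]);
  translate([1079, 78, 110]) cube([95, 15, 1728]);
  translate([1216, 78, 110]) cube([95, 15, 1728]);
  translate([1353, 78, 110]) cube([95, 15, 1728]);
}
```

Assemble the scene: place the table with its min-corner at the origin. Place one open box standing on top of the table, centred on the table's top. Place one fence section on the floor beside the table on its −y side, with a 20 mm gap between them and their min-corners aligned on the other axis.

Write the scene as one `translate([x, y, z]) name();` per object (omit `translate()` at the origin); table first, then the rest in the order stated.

table();
translate([313, 79, 699]) open_box();
translate([0, -113, 0]) fence_section();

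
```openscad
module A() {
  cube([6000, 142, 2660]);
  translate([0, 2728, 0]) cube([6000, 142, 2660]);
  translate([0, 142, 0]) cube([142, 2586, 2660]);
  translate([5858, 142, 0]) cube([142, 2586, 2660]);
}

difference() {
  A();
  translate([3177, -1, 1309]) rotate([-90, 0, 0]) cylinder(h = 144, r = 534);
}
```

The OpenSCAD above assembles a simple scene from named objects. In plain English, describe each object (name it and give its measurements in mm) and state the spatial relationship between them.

A is a box-shaped house frame (walls only): outside footprint 6000×2870 mm, wall height 2660 mm, wall thickness 142 mm. The two y-facing walls run the full x-width; the two x-facing walls fit between the inner faces of the y-facing walls.

The house frame has a circular hole of radius 534 mm through its front wall, centred at (x = 3177, z = 1309).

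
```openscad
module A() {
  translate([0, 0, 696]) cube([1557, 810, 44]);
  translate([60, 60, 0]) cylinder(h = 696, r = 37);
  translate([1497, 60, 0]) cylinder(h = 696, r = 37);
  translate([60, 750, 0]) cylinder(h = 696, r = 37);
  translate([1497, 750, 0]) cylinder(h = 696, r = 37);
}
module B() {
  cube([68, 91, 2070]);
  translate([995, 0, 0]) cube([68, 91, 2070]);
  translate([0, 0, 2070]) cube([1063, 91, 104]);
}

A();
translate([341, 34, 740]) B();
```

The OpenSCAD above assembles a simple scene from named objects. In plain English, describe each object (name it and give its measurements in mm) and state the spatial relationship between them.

A is a table: top 1557 mm (x) × 810 mm (y), 44 mm thick, upper face at z = 740 mm, on four round legs of 74 mm diameter, each leg's bounding box inset 23 mm from the nearest pair of top edges, running from z = 0 to the bottom of the top.

B is a rectangular door frame: two vertical jambs of 68×91 mm section, 2070 mm tall, with a clear opening 927 mm wide between their inner faces. A header 104 mm tall and 91 mm deep lies on top of the jambs and spans the full outside width.

The door frame is on top of the table.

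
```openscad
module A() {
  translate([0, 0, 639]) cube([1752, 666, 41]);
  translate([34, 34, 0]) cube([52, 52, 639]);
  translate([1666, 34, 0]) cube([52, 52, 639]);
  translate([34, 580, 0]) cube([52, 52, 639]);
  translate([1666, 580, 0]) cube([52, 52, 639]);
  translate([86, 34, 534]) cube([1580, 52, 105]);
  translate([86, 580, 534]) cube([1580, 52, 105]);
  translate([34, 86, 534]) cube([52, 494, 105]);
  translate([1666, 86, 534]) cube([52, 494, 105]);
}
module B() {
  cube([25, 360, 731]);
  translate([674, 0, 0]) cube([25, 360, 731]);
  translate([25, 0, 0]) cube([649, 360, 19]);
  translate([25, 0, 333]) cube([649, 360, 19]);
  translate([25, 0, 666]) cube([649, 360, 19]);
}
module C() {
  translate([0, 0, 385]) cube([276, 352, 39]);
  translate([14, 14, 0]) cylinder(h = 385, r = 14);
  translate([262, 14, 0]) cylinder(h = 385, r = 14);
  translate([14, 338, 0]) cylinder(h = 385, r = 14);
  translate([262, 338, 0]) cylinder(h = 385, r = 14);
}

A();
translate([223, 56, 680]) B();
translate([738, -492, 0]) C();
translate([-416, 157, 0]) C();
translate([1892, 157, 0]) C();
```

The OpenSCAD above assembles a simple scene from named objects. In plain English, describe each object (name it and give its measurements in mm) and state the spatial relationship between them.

A is a table: top 1752 mm (x) × 666 mm (y), 41 mm thick, upper face at z = 680 mm, on four 52×52 mm square legs, each inset 34 mm from the nearest pair of top edges, running from z = 0 to the bottom of the top. Four apron rails, 52 mm thick and 105 mm tall, run between adjacent legs with their top edges flush with the underside of the top and their outer faces flush with the legs' outer faces.

B is an open bookshelf. Two side panels, each 25 mm thick, 360 mm deep and 731 mm tall, stand 699 mm apart (outside-to-outside). Between them sit 3 shelves, each 19 mm thick and 360 mm deep, spanning the full gap between the sides. The bottom shelf rests on the floor (its underside at z = 0) and the clear gap between one shelf's top and the next shelf's underside is 314 mm.

C is a simple wooden stool: a rectangular seat 276 mm (x) by 352 mm (y), 39 mm thick, top face at z = 424 mm, on four round legs, each 28 mm in diameter. The legs rest on z = 0, each leg's axis is inset half a diameter from the nearest pair of seat edges (so the leg's bounding box is flush with the corner).

The bookshelf is on top of the table. Three stools sit around the table at the −y, −x, +x sides.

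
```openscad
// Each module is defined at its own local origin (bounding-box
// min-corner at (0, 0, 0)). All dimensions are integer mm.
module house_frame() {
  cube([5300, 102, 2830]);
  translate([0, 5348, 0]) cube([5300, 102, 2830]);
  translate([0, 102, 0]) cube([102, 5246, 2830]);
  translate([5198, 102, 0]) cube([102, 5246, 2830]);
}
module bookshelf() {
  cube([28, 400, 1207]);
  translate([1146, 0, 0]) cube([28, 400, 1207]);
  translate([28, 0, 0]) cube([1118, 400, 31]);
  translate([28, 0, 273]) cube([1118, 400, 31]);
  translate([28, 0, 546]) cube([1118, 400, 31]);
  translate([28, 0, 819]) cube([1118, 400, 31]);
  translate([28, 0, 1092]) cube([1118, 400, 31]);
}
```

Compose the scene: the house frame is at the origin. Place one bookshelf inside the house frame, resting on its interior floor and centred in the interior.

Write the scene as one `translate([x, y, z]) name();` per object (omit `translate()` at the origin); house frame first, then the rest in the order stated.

house_frame();
translate([2063, 2525, 0]) bookshelf();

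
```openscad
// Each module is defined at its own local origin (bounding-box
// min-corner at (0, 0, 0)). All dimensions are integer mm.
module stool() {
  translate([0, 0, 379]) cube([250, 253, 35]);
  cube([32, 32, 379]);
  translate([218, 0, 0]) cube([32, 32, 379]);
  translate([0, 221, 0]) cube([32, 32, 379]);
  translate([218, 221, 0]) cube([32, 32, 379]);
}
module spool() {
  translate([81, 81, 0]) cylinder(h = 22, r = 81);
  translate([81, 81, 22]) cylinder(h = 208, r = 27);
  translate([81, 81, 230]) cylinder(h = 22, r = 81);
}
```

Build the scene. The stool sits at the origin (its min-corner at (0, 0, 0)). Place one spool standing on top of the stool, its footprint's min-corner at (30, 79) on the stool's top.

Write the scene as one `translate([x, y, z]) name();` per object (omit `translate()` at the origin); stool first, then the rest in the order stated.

stool();
translate([30, 79, 414]) spool();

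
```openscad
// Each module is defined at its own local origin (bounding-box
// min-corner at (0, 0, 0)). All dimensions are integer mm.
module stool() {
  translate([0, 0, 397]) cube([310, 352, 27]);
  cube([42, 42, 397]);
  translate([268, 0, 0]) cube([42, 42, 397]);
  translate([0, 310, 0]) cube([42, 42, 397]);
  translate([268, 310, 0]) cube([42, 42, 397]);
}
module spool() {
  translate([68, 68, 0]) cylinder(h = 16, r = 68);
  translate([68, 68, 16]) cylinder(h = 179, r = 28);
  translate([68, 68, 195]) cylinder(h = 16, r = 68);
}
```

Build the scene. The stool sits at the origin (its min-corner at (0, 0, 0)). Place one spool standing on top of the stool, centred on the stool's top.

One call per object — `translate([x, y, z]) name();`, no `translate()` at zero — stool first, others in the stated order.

stool();
translate([87, 108, 424]) spool();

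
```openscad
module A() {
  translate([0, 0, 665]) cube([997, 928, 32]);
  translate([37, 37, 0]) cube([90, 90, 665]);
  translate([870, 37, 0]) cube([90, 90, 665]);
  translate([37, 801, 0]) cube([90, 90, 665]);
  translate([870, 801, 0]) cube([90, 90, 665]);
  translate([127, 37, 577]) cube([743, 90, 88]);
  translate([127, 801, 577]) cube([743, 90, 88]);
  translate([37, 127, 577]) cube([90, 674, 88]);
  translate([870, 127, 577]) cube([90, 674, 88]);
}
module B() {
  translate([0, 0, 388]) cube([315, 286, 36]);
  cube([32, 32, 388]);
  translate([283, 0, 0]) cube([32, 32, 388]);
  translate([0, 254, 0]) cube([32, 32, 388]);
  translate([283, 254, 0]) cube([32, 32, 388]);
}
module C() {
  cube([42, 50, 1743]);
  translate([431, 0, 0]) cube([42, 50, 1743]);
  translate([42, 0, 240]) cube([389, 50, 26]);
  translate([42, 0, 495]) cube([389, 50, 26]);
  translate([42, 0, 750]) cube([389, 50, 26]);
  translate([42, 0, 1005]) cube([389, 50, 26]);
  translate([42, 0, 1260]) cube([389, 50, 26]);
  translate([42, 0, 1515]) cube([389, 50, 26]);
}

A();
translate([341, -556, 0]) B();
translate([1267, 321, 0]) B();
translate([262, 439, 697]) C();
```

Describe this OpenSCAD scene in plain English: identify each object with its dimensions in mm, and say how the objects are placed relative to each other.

A is a table with a 997×928 mm rectangular top, 32 mm thick, top surface at z = 697 mm, supported by four 90×90 mm square legs, each inset 37 mm from the nearest pair of top edges, running from the floor. Four apron rails, 90 mm thick and 88 mm tall, run between adjacent legs with their top edges flush with the underside of the top and their outer faces flush with the legs' outer faces.

B is a four-legged stool. The seat is 315×286 mm, 36 mm thick, top at z = 424 mm. It stands on four square legs, each 32×32 mm in cross-section, from z = 0 to the seat underside, each flush with a corner of the seat.

C is a wooden ladder with two side rails of 42×50 mm section and 1743 mm height, set 473 mm apart overall. Between them run 6 rectangular rungs (50 mm deep, 26 mm thick), front faces flush with the rails' −y face. The bottom of the first rung is 240 mm above the floor and each subsequent rung is 255 mm higher than the one below.

Two stools sit around the table at the −y, +x sides. The ladder is on top of the table, centred.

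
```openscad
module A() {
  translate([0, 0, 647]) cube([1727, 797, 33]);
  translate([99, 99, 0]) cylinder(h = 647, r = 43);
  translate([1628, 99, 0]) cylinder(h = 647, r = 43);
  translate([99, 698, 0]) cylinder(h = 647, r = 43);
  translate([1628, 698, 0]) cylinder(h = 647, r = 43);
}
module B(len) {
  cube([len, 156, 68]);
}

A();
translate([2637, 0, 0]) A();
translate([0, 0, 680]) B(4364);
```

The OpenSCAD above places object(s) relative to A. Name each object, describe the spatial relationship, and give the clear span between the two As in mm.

Second table starts at x = 2637; first ends at x = 1727; clear span = 2637 − 1727 = 910 mm.

A is a table. B is a beam. A beam spans the tops of two tables. The clear span between the two tables is 910 mm.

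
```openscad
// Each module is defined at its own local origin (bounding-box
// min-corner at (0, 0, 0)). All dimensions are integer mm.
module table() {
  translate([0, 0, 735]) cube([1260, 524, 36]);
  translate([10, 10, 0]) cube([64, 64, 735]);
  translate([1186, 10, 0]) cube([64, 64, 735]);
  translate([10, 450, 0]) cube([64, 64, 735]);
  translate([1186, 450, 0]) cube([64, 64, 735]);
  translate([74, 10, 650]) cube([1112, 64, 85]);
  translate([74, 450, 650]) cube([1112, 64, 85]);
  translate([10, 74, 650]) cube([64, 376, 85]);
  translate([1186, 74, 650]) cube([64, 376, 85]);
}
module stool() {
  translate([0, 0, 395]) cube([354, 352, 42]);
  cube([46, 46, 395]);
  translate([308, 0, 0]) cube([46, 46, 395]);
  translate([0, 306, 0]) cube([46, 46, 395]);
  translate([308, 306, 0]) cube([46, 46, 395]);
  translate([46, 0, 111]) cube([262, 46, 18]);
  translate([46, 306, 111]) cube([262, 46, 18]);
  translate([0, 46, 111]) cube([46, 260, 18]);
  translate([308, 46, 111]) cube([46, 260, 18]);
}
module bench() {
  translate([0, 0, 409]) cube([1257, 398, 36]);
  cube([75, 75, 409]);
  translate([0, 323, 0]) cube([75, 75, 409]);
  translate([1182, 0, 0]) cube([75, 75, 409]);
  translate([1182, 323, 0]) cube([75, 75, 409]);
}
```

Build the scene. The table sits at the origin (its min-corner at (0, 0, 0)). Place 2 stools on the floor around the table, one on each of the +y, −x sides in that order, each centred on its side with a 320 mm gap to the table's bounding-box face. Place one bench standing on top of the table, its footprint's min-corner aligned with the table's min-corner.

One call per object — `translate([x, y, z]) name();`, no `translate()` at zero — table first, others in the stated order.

table();
translate([453, 844, 0]) stool();
translate([-674, 86, 0]) stool();
translate([0, 0, 771]) bench();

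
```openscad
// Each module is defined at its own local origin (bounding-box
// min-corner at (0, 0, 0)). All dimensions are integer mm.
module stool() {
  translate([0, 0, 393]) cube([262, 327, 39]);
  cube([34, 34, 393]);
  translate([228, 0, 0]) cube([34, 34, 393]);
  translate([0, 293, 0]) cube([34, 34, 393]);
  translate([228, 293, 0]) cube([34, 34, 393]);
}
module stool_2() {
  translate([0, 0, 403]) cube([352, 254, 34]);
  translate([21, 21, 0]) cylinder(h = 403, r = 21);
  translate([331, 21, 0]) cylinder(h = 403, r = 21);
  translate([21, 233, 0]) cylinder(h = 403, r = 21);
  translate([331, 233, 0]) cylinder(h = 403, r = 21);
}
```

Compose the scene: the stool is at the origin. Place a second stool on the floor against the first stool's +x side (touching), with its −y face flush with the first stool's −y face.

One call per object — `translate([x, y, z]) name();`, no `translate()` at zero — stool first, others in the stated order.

stool();
translate([262, 0, 0]) stool_2();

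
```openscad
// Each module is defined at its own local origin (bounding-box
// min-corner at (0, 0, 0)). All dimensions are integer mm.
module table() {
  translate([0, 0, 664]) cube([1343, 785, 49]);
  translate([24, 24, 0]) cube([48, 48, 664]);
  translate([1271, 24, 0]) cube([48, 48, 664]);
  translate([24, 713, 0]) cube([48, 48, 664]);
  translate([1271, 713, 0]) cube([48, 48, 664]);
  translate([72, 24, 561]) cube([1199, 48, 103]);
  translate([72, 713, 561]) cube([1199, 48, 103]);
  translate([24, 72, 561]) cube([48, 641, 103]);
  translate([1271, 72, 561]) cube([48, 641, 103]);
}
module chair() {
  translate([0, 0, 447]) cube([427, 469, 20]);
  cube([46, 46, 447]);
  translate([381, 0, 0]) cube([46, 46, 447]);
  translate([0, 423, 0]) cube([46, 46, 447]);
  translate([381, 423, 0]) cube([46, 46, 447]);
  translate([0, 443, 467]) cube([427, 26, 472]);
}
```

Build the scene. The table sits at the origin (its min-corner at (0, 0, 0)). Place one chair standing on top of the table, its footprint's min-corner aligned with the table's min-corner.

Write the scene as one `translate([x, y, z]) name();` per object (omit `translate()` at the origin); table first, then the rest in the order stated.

table();
translate([0, 0, 713]) chair();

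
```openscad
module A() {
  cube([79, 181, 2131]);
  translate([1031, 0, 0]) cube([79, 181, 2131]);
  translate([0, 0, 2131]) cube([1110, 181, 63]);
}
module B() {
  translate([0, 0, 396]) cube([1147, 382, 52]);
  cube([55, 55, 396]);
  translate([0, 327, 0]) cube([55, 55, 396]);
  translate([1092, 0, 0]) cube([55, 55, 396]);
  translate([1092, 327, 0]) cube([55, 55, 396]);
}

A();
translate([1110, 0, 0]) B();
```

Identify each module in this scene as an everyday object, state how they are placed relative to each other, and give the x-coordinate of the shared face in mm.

A is a door frame. B is a bench. The bench is against the door frame's +x side, with their −y faces flush. The x-coordinate of the shared face is 1110 mm.

The door frame's +x face and the bench's −x face are both at x = 1110 mm.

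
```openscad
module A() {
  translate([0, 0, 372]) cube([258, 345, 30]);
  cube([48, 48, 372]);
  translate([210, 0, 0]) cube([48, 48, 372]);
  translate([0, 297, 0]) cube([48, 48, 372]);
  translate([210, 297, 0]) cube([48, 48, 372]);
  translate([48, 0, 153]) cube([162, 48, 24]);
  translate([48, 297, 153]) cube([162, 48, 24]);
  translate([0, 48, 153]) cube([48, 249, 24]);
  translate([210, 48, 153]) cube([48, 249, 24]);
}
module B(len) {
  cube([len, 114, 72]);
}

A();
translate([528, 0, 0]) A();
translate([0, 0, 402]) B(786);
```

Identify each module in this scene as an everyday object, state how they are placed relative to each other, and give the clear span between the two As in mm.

Second stool starts at x = 528; first ends at x = 258; clear span = 528 − 258 = 270 mm.

A is a stool. B is a beam. A beam spans the tops of two stools. The clear span between the two stools is 270 mm.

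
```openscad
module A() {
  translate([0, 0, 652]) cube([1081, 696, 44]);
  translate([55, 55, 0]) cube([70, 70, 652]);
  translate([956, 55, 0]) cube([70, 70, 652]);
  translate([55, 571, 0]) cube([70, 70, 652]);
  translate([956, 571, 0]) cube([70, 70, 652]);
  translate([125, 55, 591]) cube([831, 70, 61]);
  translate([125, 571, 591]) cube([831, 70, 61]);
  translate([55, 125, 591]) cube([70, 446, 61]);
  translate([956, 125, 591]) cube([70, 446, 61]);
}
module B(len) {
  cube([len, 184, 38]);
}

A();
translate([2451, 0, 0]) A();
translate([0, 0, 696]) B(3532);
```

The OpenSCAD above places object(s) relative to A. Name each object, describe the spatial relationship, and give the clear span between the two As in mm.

Second table starts at x = 2451; first ends at x = 1081; clear span = 2451 − 1081 = 1370 mm.

A is a table. B is a beam. A beam spans the tops of two tables. The clear span between the two tables is 1370 mm.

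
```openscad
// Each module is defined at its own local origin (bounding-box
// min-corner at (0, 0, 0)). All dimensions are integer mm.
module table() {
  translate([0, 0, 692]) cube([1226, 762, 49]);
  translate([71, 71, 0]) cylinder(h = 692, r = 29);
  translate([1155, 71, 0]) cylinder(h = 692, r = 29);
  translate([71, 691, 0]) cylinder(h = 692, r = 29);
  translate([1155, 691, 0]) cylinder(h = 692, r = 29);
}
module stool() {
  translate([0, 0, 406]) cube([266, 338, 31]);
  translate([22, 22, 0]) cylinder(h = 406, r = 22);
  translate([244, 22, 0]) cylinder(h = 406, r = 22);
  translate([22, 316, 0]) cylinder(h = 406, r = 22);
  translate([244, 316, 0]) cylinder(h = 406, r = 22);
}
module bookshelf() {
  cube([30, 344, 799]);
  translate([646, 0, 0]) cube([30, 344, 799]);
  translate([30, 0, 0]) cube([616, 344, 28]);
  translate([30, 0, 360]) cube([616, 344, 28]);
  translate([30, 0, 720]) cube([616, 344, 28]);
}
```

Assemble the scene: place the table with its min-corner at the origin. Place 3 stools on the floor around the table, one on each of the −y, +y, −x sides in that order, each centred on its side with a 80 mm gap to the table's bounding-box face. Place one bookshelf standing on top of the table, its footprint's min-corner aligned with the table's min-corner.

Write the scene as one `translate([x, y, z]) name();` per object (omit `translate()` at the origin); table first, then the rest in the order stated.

table();
translate([480, -418, 0]) stool();
translate([480, 842, 0]) stool();
translate([-346, 212, 0]) stool();
translate([0, 0, 741]) bookshelf();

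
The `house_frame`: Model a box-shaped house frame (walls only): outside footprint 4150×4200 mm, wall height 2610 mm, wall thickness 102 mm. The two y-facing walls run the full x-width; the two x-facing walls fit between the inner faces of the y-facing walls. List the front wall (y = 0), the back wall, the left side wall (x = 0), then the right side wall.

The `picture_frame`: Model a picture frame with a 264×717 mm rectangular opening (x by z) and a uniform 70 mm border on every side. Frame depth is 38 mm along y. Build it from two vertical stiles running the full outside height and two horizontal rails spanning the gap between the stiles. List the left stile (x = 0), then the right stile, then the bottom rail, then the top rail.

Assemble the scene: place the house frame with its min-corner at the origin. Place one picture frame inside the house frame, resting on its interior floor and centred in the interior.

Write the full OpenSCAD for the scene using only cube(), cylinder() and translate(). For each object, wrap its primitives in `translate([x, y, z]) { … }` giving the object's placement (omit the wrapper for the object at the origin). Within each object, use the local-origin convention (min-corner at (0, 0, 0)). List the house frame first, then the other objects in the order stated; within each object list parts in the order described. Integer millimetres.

cube([4150, 102, 2610]);
translate([0, 4098, 0]) cube([4150, 102, 2610]);
translate([0, 102, 0]) cube([102, 3996, 2610]);
translate([4048, 102, 0]) cube([102, 3996, 2610]);
translate([1873, 2081, 0]) {
  cube([70, 38, 857]);
  translate([334, 0, 0]) cube([70, 38, 857]);
  translate([70, 0, 0]) cube([264, 38, 70]);
  translate([70, 0, 787]) cube([264, 38, 70]);
}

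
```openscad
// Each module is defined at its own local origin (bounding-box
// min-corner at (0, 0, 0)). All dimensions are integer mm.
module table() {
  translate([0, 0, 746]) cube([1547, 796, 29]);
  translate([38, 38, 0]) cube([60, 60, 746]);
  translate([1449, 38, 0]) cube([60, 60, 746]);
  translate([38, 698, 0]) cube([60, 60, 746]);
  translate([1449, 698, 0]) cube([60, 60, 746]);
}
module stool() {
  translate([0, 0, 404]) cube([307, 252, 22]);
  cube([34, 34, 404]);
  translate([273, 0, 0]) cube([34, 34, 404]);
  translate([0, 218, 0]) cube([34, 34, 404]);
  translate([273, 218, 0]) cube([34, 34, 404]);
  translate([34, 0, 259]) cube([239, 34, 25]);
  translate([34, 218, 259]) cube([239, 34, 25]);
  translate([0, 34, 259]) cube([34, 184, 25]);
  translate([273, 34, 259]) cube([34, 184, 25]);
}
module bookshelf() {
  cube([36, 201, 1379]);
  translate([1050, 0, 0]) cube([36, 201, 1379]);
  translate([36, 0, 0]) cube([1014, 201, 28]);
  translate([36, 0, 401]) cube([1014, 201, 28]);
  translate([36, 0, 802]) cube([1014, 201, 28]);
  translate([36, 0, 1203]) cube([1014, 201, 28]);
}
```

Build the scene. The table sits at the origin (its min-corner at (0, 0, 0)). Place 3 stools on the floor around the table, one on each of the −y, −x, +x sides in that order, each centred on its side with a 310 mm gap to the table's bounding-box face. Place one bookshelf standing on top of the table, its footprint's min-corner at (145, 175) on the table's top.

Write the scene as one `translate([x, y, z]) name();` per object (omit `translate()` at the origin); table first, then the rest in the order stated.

table();
translate([620, -562, 0]) stool();
translate([-617, 272, 0]) stool();
translate([1857, 272, 0]) stool();
translate([145, 175, 775]) bookshelf();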